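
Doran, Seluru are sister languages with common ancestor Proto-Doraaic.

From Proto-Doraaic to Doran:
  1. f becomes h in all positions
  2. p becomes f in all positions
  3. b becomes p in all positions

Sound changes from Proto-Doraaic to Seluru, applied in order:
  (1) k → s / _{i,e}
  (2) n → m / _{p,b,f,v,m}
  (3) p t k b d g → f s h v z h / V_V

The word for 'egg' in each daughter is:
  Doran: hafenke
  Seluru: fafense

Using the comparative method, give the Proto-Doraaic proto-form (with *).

*fapenke

Position 6: Doran has k, Seluru has s. Doran preserves k here (none of its changes turn any other segment into k), so the proto-segment is *k.
Position 1: Doran has h, Seluru has f. Taking the neighbouring segments as reconstructed: Doran h could go back to *f or *h; Seluru f can only go back to *f — the one source consistent with every daughter is *f.
Continuing position by position gives *fapenke; check it forward:
Doran: *fapenke > hapenke > hafenke  (by unconditioned shift, unconditioned shift)
Seluru: *fapenke
  fapenke → fapense   [palatalisation]
  fapense (rule 2 does not apply)
  fapense → fafense   [intervocalic lenition]
  giving Seluru fafense.
Only *fapenke yields all of Doran hafenke, Seluru fafense.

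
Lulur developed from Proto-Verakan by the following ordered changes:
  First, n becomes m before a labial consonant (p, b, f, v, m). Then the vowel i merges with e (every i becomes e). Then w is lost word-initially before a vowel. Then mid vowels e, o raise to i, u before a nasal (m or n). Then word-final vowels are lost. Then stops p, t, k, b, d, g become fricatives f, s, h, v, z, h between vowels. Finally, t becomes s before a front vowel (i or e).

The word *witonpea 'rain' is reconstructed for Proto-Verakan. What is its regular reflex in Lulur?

esumpe

Lulur: start from *witonpea.
  rule 1 (nasal place assimilation): witonpea → witompea
  rule 2 (vowel merger): witompea → wetompea
  rule 3 (glide loss): wetompea → etompea
  rule 4 (pre-nasal raising): etompea → etumpea
  rule 5 (apocope): etumpea → etumpe
  rule 6 (intervocalic lenition): etumpe → esumpe
  rule 7: no change — esumpe
  ⇒ Lulur esumpe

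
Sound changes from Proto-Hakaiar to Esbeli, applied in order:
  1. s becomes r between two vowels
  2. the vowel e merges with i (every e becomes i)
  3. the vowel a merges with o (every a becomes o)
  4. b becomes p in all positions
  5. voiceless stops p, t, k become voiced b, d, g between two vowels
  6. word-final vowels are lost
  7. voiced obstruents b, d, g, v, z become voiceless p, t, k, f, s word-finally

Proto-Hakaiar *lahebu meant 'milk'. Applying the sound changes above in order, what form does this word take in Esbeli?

lohip

Esbeli: *lahebu > lahibu > lohibu > lohipu > lohibu > lohib > lohip  (by vowel merger, vowel merger, unconditioned shift, intervocalic voicing, apocope, final devoicing)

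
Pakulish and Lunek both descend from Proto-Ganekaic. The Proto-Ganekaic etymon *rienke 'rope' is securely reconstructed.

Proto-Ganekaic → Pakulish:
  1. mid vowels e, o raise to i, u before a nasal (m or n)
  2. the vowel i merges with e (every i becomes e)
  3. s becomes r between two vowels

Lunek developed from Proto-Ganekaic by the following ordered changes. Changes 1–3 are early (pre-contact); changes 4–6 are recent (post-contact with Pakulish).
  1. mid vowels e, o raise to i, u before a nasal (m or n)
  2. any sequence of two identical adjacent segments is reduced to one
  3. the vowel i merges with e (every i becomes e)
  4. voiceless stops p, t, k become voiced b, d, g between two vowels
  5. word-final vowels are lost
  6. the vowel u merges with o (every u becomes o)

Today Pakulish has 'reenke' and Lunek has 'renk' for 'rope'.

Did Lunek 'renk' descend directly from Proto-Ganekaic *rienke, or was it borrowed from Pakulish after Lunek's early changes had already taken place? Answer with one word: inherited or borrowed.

If inherited, *rienke would pass through all of Lunek's changes:
Lunek: start from *rienke.
  rule 1 (pre-nasal raising): rienke → riinke
  rule 2 (degemination): riinke → rinke
  rule 3 (vowel merger): rinke → renke
  rule 4: no change — renke
  rule 5 (apocope): renke → renk
  rule 6: no change — renk
  ⇒ Lunek renk
If borrowed from Pakulish 'reenke' after the early changes, it would undergo only the recent ones:
  rule 4 (intervocalic voicing): no change (reenke)
  rule 5 (apocope): reenke → reenk
  rule 6 (vowel merger): no change (reenk)
  ⇒ as a loan: reenk
Lunek 'renk' matches the inherited outcome exactly, so it is an inherited cognate, not a loan.

inherited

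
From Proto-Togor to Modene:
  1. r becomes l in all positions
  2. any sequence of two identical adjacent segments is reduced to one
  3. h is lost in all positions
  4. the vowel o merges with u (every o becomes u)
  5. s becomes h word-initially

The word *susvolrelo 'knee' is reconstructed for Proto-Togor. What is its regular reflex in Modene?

Modene: *susvolrelo
  susvolrelo → susvollelo   [unconditioned shift]
  susvollelo → susvolelo   [degemination]
  susvolelo (rule 3 does not apply)
  susvolelo → susvulelu   [vowel merger]
  susvulelu → husvulelu   [debuccalisation]
  giving Modene husvulelu.

husvulelu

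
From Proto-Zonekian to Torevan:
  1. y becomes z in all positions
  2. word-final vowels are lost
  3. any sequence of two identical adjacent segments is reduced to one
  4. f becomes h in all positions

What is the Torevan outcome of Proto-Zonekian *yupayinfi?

zupazinh

Torevan: *yupayinfi
  yupayinfi → zupazinfi   [unconditioned shift]
  zupazinfi → zupazinf   [apocope]
  zupazinf (rule 3 does not apply)
  zupazinf → zupazinh   [unconditioned shift]
  giving Torevan zupazinh.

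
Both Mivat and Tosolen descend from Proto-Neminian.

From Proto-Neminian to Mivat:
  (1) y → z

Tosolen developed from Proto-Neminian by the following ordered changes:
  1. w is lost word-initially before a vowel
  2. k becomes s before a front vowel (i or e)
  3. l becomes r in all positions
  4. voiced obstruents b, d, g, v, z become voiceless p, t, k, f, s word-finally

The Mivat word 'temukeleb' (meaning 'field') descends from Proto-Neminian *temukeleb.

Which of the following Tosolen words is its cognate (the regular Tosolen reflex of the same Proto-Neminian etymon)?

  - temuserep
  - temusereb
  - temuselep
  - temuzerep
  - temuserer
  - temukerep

Tosolen: *temukeleb > temuseleb > temusereb > temuserep  (by palatalisation, unconditioned shift, final devoicing)
Only 'temuserep' matches the regular Tosolen development of *temukeleb.

temuserep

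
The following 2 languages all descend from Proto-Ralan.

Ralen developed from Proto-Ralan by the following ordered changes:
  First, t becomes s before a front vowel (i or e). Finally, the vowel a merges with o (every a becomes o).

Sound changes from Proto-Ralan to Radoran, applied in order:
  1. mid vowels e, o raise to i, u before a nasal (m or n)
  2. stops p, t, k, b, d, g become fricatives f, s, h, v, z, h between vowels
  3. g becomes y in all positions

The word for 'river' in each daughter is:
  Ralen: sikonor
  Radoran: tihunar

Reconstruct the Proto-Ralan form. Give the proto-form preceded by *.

Position 4: Ralen has o, Radoran has u. Taking the neighbouring segments as reconstructed: Ralen o could go back to *a or *o; Radoran u could go back to *o or *u — the one source consistent with every daughter is *o.
Position 3: Ralen has k, Radoran has h. Ralen preserves k here (none of its changes turn any other segment into k), so the proto-segment is *k.
Position 1: Ralen has s, Radoran has t. Radoran preserves t here (none of its changes turn any other segment into t), so the proto-segment is *t.
Verify the candidate proto-form against each daughter:
Ralen: *tikonar
  tikonar → sikonar   [palatalisation]
  sikonar → sikonor   [vowel merger]
  giving Ralen sikonor.
Radoran: *tikonar
  tikonar → tikunar   [pre-nasal raising]
  tikunar → tihunar   [intervocalic lenition]
  tihunar (rule 3 does not apply)
  giving Radoran tihunar.
No other proto-form is consistent with every reflex, so the reconstruction is *tikonar.

*tikonar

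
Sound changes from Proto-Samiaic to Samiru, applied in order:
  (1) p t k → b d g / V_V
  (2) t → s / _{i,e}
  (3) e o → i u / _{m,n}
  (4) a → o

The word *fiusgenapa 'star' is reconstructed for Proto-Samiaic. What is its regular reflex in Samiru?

fiusginobo

Samiru: *fiusgenapa > fiusgenaba > fiusginaba > fiusginobo  (by intervocalic voicing, pre-nasal raising, vowel merger)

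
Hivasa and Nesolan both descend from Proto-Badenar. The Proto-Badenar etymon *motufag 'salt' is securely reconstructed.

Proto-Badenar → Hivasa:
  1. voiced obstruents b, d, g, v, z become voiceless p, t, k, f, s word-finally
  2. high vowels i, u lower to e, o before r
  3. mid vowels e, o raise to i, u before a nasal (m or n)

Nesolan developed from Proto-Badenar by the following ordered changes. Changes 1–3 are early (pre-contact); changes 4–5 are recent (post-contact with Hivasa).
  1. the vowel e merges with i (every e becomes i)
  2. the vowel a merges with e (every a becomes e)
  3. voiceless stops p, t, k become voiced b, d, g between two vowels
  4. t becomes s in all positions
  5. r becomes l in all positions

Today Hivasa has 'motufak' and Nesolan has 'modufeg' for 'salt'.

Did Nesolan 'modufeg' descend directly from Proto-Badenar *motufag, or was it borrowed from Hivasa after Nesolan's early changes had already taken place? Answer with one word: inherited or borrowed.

If inherited, *motufag would pass through all of Nesolan's changes:
Nesolan: *motufag > motufeg > modufeg  (by vowel merger, intervocalic voicing)
If borrowed from Hivasa 'motufak' after the early changes, it would undergo only the recent ones:
  rule 4 (unconditioned shift): motufak → mosufak
  rule 5 (unconditioned shift): no change (mosufak)
  ⇒ as a loan: mosufak
Nesolan 'modufeg' matches the inherited outcome exactly, so it is an inherited cognate, not a loan.

inherited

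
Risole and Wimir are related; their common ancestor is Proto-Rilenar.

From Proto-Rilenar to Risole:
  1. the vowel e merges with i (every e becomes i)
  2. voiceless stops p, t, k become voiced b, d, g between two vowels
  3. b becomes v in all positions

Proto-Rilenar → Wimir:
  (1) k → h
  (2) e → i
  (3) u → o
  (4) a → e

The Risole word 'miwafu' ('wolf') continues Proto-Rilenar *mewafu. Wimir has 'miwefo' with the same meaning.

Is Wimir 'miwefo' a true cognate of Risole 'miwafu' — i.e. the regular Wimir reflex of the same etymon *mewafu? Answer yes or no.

yes

Derive the expected Wimir reflex of *mewafu:
Wimir: *mewafu > miwafu > miwafo > miwefo  (by vowel merger, vowel merger, vowel merger)
Wimir 'miwefo' matches the regular reflex exactly, so the pair is cognate.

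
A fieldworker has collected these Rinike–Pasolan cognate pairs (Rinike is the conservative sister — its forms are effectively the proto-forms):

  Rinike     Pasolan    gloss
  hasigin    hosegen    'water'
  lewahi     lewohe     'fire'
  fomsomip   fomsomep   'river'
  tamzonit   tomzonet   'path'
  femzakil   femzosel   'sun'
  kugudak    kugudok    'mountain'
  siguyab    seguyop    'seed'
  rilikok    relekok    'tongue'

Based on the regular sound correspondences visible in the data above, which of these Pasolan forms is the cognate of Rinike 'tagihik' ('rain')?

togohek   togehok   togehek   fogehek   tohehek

togehek

hasigin ~ hosegen, lewahi ~ lewohe — Rinike a corresponds to Pasolan o after a consonant, before a consonant other than r, m, n, p, b, f, v.
hasigin ~ hosegen, tamzonit ~ tomzonet — Rinike i corresponds to Pasolan e after a consonant, before a consonant other than r, m, n, p, b, f, v.
Applying these to Rinike 'tagihik':
  tagihik → togihik   (a→o after a consonant, before a consonant other than r, m, n, p, b, f, v)
  togihik → togehik   (i→e after a consonant, before a consonant other than r, m, n, p, b, f, v)
  togehik → togehek   (i→e after a consonant, before a consonant other than r, m, n, p, b, f, v)
So the Pasolan cognate is 'togehek'.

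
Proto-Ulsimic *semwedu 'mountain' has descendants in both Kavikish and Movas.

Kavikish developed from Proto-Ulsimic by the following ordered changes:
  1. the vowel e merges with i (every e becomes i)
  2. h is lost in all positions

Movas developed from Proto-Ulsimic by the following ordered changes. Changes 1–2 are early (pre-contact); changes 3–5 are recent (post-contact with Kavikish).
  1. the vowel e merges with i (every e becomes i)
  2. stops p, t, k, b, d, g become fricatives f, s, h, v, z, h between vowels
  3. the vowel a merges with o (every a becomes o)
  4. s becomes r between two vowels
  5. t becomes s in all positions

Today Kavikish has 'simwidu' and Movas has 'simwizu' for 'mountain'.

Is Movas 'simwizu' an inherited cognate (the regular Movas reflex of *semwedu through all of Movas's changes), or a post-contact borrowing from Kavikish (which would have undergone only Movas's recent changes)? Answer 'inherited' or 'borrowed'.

If inherited, *semwedu would pass through all of Movas's changes:
Movas: *semwedu > simwidu > simwizu  (by vowel merger, intervocalic lenition)
If borrowed from Kavikish 'simwidu' after the early changes, it would undergo only the recent ones:
  rule 3 (vowel merger): no change (simwidu)
  rule 4 (rhotacism): no change (simwidu)
  rule 5 (unconditioned shift): no change (simwidu)
  ⇒ as a loan: simwidu
Movas 'simwizu' matches the inherited outcome exactly, so it is an inherited cognate, not a loan.

inherited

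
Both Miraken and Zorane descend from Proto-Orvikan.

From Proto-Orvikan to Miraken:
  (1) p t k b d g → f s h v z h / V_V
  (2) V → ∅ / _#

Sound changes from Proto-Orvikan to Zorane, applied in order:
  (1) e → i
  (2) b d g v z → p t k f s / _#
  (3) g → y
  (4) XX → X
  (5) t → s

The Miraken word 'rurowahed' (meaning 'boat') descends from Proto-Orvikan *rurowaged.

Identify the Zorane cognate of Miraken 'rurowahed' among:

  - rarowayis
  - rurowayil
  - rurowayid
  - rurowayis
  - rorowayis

Zorane: start from *rurowaged.
  rule 1 (vowel merger): rurowaged → rurowagid
  rule 2 (final devoicing): rurowagid → rurowagit
  rule 3 (unconditioned shift): rurowagit → rurowayit
  rule 4: no change — rurowayit
  rule 5 (unconditioned shift): rurowayit → rurowayis
  ⇒ Zorane rurowayis
The other candidates each miss or misapply at least one Zorane change.

rurowayis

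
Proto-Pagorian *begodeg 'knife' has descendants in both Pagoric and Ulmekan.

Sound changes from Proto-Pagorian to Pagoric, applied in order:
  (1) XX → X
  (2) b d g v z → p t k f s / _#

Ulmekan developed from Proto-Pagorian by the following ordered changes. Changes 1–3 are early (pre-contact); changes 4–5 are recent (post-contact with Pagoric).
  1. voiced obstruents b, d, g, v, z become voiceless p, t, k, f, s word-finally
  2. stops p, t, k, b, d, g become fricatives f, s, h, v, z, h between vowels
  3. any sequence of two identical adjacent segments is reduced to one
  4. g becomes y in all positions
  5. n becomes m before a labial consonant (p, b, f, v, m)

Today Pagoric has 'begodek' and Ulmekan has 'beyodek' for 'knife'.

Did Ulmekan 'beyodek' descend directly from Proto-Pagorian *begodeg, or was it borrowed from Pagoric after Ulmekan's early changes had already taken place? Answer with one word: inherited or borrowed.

If inherited, *begodeg would pass through all of Ulmekan's changes:
Ulmekan: start from *begodeg.
  rule 1 (final devoicing): begodeg → begodek
  rule 2 (intervocalic lenition): begodek → behozek
  rule 3: no change — behozek
  rule 4: no change — behozek
  rule 5: no change — behozek
  ⇒ Ulmekan behozek
If borrowed from Pagoric 'begodek' after the early changes, it would undergo only the recent ones:
  rule 4 (unconditioned shift): begodek → beyodek
  rule 5 (nasal place assimilation): no change (beyodek)
  ⇒ as a loan: beyodek
Ulmekan 'beyodek' matches the loan outcome 'beyodek', not the inherited 'behozek' — it skipped the early Ulmekan changes, so it was borrowed from Pagoric.

borrowed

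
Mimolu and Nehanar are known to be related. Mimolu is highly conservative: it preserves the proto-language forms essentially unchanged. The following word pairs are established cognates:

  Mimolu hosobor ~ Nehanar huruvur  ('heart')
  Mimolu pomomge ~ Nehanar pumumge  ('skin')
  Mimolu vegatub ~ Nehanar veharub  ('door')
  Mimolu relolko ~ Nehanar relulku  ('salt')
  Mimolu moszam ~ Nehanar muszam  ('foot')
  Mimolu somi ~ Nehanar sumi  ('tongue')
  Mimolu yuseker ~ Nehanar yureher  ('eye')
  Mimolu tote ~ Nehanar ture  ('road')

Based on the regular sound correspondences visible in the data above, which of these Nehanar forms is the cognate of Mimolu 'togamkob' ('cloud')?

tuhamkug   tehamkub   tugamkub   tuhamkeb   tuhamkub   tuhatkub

tuhamkub

hosobor ~ huruvur, relolko ~ relulku — Mimolu o corresponds to Nehanar u after a consonant, before a consonant other than r, m, n, p, b, f, v.
vegatub ~ veharub — Mimolu g corresponds to Nehanar h between vowels (before a back vowel).
hosobor ~ huruvur — Mimolu o corresponds to Nehanar u after a consonant, before a labial obstruent.
Applying these to Mimolu 'togamkob':
  togamkob → tugamkob   (o→u after a consonant, before a consonant other than r, m, n, p, b, f, v)
  tugamkob → tuhamkob   (g→h between vowels (before a back vowel))
  tuhamkob → tuhamkub   (o→u after a consonant, before a labial obstruent)
So the Nehanar cognate is 'tuhamkub'.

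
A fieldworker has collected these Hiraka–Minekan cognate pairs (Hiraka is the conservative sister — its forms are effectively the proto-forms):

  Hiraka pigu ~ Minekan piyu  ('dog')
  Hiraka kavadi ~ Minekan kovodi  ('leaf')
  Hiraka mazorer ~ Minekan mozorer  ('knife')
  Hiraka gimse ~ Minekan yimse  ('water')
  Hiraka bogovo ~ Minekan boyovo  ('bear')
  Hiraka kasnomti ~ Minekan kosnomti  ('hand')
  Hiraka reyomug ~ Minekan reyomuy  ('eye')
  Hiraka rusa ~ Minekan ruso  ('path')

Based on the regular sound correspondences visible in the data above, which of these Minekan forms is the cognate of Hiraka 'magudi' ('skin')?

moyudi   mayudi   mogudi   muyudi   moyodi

kavadi ~ kovodi, mazorer ~ mozorer — Hiraka a corresponds to Minekan o after a consonant, before a consonant other than r, m, n, p, b, f, v.
pigu ~ piyu — Hiraka g corresponds to Minekan y between vowels (before a back vowel).
Applying these to Hiraka 'magudi':
  magudi → mogudi   (a→o after a consonant, before a consonant other than r, m, n, p, b, f, v)
  mogudi → moyudi   (g→y between vowels (before a back vowel))
So the Minekan cognate is 'moyudi'.

moyudi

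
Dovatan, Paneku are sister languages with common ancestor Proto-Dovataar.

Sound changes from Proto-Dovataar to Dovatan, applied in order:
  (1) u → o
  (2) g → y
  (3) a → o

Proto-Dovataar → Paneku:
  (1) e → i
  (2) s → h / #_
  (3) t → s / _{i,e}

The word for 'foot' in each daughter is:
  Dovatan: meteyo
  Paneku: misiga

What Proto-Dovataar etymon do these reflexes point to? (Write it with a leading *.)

Position 2: Dovatan has e, Paneku has i. Dovatan preserves e here (none of its changes turn any other segment into e), so the proto-segment is *e.
Position 3: Dovatan has t, Paneku has s. Dovatan preserves t here (none of its changes turn any other segment into t), so the proto-segment is *t.
This points to *metega. Verify forward in each daughter:
Dovatan: *metega
  metega (rule 1 does not apply)
  metega → meteya   [unconditioned shift]
  meteya → meteyo   [vowel merger]
  giving Dovatan meteyo.
Paneku: *metega > mitiga > misiga  (by vowel merger, palatalisation)
Only *metega yields all of Dovatan meteyo, Paneku misiga.

*metega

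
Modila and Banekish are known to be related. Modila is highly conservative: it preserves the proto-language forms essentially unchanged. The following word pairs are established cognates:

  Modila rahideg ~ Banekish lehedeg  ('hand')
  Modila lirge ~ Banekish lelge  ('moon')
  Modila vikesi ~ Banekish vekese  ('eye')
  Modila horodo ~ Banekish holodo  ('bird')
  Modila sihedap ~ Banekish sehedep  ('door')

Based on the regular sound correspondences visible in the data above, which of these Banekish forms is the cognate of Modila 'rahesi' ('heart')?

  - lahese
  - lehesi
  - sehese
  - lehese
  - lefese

lehese

rahideg ~ lehedeg — Modila r corresponds to Banekish l word-initially before a back vowel.
rahideg ~ lehedeg — Modila a corresponds to Banekish e after a consonant, before a consonant other than r, m, n, p, b, f, v.
vikesi ~ vekese — Modila i corresponds to Banekish e word-finally.
Applying these to Modila 'rahesi':
  rahesi → lahesi   (r→l word-initially before a back vowel)
  lahesi → lehesi   (a→e after a consonant, before a consonant other than r, m, n, p, b, f, v)
  lehesi → lehese   (i→e word-finally)
So the Banekish cognate is 'lehese'.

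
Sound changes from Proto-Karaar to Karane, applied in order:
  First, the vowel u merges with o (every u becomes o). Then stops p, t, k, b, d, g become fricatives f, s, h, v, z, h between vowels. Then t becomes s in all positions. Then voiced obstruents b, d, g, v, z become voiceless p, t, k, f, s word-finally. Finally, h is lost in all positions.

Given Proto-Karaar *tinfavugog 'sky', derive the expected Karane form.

Karane: *tinfavugog
  tinfavugog → tinfavogog   [vowel merger]
  tinfavogog → tinfavohog   [intervocalic lenition]
  tinfavohog → sinfavohog   [unconditioned shift]
  sinfavohog → sinfavohok   [final devoicing]
  sinfavohok → sinfavook   [h-loss]
  giving Karane sinfavook.

sinfavook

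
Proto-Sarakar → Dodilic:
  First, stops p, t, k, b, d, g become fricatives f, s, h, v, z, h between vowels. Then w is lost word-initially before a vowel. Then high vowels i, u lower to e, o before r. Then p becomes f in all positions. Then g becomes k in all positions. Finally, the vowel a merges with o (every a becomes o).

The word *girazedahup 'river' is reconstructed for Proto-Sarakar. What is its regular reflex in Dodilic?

kerozezohuf

Dodilic: *girazedahup
  girazedahup → girazezahup   [intervocalic lenition]
  girazezahup (rule 2 does not apply)
  girazezahup → gerazezahup   [pre-rhotic lowering]
  gerazezahup → gerazezahuf   [unconditioned shift]
  gerazezahuf → kerazezahuf   [unconditioned shift]
  kerazezahuf → kerozezohuf   [vowel merger]
  giving Dodilic kerozezohuf.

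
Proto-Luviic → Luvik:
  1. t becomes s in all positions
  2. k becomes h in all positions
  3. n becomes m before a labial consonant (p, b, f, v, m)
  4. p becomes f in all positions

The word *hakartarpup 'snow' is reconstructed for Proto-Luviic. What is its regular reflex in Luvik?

Luvik: *hakartarpup > hakarsarpup > haharsarpup > haharsarfuf  (by unconditioned shift, unconditioned shift, unconditioned shift)

haharsarfuf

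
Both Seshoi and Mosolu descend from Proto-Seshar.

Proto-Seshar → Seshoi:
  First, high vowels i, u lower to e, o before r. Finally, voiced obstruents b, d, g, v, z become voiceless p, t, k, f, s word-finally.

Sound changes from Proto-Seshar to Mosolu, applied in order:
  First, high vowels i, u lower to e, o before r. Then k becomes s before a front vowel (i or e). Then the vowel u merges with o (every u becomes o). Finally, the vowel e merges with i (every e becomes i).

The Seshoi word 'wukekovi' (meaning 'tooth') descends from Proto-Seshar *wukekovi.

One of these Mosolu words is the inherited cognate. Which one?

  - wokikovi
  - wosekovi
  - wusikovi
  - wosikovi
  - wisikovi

Mosolu: *wukekovi
  wukekovi (rule 1 does not apply)
  wukekovi → wusekovi   [palatalisation]
  wusekovi → wosekovi   [vowel merger]
  wosekovi → wosikovi   [vowel merger]
  giving Mosolu wosikovi.
The other candidates each miss or misapply at least one Mosolu change.

wosikovi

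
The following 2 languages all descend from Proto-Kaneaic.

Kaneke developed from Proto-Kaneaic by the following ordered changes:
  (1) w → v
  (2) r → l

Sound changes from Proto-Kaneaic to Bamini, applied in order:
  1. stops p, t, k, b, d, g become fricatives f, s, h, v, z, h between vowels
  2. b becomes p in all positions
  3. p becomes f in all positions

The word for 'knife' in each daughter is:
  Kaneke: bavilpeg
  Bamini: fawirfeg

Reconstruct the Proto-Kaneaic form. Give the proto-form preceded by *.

*bawirpeg

Position 3: Kaneke has v, Bamini has w. Bamini preserves w here (none of its changes turn any other segment into w), so the proto-segment is *w.
Position 5: Kaneke has l, Bamini has r. Bamini preserves r here (none of its changes turn any other segment into r), so the proto-segment is *r.
Verify the candidate proto-form against each daughter:
Kaneke: *bawirpeg
  bawirpeg → bavirpeg   [unconditioned shift]
  bavirpeg → bavilpeg   [unconditioned shift]
  giving Kaneke bavilpeg.
Bamini: start from *bawirpeg.
  rule 1: no change — bawirpeg
  rule 2 (unconditioned shift): bawirpeg → pawirpeg
  rule 3 (unconditioned shift): pawirpeg → fawirfeg
  ⇒ Bamini fawirfeg
No other proto-form is consistent with every reflex, so the reconstruction is *bawirpeg.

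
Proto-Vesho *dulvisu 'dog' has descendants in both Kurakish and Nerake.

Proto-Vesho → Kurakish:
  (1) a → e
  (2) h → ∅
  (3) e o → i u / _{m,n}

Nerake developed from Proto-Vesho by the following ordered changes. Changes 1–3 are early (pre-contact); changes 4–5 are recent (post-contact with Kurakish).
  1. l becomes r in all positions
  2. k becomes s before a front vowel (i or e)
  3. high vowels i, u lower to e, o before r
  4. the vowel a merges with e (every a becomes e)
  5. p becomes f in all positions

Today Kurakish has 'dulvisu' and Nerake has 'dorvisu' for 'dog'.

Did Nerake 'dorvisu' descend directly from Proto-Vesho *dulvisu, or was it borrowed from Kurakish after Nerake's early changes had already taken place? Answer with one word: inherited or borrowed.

If inherited, *dulvisu would pass through all of Nerake's changes:
Nerake: *dulvisu
  dulvisu → durvisu   [unconditioned shift]
  durvisu (rule 2 does not apply)
  durvisu → dorvisu   [pre-rhotic lowering]
  dorvisu (rule 4 does not apply)
  dorvisu (rule 5 does not apply)
  giving Nerake dorvisu.
If borrowed from Kurakish 'dulvisu' after the early changes, it would undergo only the recent ones:
  rule 4 (vowel merger): no change (dulvisu)
  rule 5 (unconditioned shift): no change (dulvisu)
  ⇒ as a loan: dulvisu
Nerake 'dorvisu' matches the inherited outcome exactly, so it is an inherited cognate, not a loan.

inherited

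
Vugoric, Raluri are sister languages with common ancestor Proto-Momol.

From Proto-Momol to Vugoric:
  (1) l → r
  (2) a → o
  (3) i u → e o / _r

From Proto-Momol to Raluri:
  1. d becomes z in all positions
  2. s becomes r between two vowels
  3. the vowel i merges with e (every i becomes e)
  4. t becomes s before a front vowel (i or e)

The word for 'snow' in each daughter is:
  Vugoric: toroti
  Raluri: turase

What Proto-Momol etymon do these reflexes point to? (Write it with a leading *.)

*turati

Position 4: Vugoric has o, Raluri has a. Raluri preserves a here (none of its changes turn any other segment into a), so the proto-segment is *a.
Position 5: Vugoric has t, Raluri has s. Vugoric preserves t here (none of its changes turn any other segment into t), so the proto-segment is *t.
Position 6: Vugoric has i, Raluri has e. Vugoric preserves i here (none of its changes turn any other segment into i), so the proto-segment is *i.
Verify the candidate proto-form against each daughter:
Vugoric: *turati > turoti > toroti  (by vowel merger, pre-rhotic lowering)
Raluri: *turati
  turati (rule 1 does not apply)
  turati (rule 2 does not apply)
  turati → turate   [vowel merger]
  turate → turase   [palatalisation]
  giving Raluri turase.
No other proto-form is consistent with every reflex, so the reconstruction is *turati.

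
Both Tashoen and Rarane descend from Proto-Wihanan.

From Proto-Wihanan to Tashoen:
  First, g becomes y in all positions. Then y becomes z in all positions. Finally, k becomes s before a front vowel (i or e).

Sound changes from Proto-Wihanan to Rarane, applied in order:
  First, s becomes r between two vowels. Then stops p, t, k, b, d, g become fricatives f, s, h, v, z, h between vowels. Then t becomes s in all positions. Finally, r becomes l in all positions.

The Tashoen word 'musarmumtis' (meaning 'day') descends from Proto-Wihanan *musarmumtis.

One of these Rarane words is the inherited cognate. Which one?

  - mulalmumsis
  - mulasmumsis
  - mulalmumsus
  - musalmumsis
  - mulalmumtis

Rarane: *musarmumtis
  musarmumtis → murarmumtis   [rhotacism]
  murarmumtis (rule 2 does not apply)
  murarmumtis → murarmumsis   [unconditioned shift]
  murarmumsis → mulalmumsis   [unconditioned shift]
  giving Rarane mulalmumsis.
Among the options, 'mulalmumsis' alone shows every Rarane change applied in order.

mulalmumsis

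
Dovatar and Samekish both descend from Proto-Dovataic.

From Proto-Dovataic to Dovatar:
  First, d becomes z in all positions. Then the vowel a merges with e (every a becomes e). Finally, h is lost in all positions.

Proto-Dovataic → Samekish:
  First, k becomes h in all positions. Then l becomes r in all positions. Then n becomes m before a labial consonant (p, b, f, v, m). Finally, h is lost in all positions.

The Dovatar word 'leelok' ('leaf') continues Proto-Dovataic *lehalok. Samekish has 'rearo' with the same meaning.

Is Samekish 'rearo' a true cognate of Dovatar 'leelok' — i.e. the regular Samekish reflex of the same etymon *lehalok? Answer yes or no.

Derive the expected Samekish reflex of *lehalok:
Samekish: *lehalok
  lehalok → lehaloh   [unconditioned shift]
  lehaloh → reharoh   [unconditioned shift]
  reharoh (rule 3 does not apply)
  reharoh → rearo   [h-loss]
  giving Samekish rearo.
Samekish 'rearo' matches the regular reflex exactly, so the pair is cognate.

yes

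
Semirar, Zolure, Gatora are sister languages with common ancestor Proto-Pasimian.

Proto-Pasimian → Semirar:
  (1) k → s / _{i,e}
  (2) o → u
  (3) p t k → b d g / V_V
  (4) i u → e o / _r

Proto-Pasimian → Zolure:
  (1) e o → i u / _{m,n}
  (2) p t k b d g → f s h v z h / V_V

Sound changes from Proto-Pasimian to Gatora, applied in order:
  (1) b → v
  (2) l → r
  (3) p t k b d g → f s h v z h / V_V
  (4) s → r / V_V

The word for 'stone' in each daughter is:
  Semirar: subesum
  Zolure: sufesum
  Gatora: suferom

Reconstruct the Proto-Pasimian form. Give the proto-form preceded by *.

*supesom

Position 5: Semirar has s, Zolure has s, Gatora has r. Taking the neighbouring segments as reconstructed: Semirar s can only go back to *s; Zolure s could go back to *t or *s; Gatora r could go back to *t or *s or *l or *r — the one source consistent with every daughter is *s.
Position 6: Semirar has u, Zolure has u, Gatora has o. Gatora preserves o here (none of its changes turn any other segment into o), so the proto-segment is *o.
Position 3: Semirar has b, Zolure has f, Gatora has f. Taking the neighbouring segments as reconstructed: Semirar b could go back to *p or *b; Zolure f could go back to *p or *f; Gatora f could go back to *p or *f — the one source consistent with every daughter is *p.
This points to *supesom. Verify forward in each daughter:
Semirar: *supesom
  supesom (rule 1 does not apply)
  supesom → supesum   [vowel merger]
  supesum → subesum   [intervocalic voicing]
  subesum (rule 4 does not apply)
  giving Semirar subesum.
Zolure: start from *supesom.
  rule 1 (pre-nasal raising): supesom → supesum
  rule 2 (intervocalic lenition): supesum → sufesum
  ⇒ Zolure sufesum
Gatora: *supesom > sufesom > suferom  (by intervocalic lenition, rhotacism)
No other proto-form is consistent with every reflex, so the reconstruction is *supesom.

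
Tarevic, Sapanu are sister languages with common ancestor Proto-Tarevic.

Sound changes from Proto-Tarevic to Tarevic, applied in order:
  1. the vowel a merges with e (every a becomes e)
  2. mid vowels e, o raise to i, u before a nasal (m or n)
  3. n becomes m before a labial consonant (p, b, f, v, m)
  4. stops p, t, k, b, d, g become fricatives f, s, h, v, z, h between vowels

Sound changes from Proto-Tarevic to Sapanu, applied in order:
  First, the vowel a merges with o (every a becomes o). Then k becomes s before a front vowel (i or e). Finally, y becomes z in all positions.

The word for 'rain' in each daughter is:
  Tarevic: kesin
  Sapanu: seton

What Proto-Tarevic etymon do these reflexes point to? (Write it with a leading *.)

*ketan

Position 1: Tarevic has k, Sapanu has s. Tarevic preserves k here (none of its changes turn any other segment into k), so the proto-segment is *k.
Position 3: Tarevic has s, Sapanu has t. Sapanu preserves t here (none of its changes turn any other segment into t), so the proto-segment is *t.
Verify the candidate proto-form against each daughter:
Tarevic: *ketan
  ketan → keten   [vowel merger]
  keten → ketin   [pre-nasal raising]
  ketin (rule 3 does not apply)
  ketin → kesin   [intervocalic lenition]
  giving Tarevic kesin.
Sapanu: *ketan > keton > seton  (by vowel merger, palatalisation)
Only *ketan yields all of Tarevic kesin, Sapanu seton.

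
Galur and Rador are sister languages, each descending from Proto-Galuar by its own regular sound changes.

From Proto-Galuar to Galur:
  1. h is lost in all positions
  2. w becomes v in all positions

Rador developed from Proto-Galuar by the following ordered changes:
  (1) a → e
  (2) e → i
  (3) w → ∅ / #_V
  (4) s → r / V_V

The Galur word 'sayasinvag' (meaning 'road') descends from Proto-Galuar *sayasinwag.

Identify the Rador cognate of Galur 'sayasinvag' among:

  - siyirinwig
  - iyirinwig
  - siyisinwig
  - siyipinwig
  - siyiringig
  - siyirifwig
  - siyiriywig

siyirinwig

Rador: *sayasinwag
  sayasinwag → seyesinweg   [vowel merger]
  seyesinweg → siyisinwig   [vowel merger]
  siyisinwig (rule 3 does not apply)
  siyisinwig → siyirinwig   [rhotacism]
  giving Rador siyirinwig.
Among the options, 'siyirinwig' alone shows every Rador change applied in order.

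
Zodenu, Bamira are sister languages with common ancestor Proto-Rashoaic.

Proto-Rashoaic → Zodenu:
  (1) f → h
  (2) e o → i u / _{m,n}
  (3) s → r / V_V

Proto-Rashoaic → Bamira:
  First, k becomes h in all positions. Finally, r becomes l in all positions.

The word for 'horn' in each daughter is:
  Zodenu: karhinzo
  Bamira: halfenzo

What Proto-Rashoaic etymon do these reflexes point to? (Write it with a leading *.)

*karfenzo

Position 5: Zodenu has i, Bamira has e. Bamira preserves e here (none of its changes turn any other segment into e), so the proto-segment is *e.
Position 1: Zodenu has k, Bamira has h. Zodenu preserves k here (none of its changes turn any other segment into k), so the proto-segment is *k.
Verify the candidate proto-form against each daughter:
Zodenu: start from *karfenzo.
  rule 1 (unconditioned shift): karfenzo → karhenzo
  rule 2 (pre-nasal raising): karhenzo → karhinzo
  rule 3: no change — karhinzo
  ⇒ Zodenu karhinzo
Bamira: start from *karfenzo.
  rule 1 (unconditioned shift): karfenzo → harfenzo
  rule 2 (unconditioned shift): harfenzo → halfenzo
  ⇒ Bamira halfenzo
No other proto-form is consistent with every reflex, so the reconstruction is *karfenzo.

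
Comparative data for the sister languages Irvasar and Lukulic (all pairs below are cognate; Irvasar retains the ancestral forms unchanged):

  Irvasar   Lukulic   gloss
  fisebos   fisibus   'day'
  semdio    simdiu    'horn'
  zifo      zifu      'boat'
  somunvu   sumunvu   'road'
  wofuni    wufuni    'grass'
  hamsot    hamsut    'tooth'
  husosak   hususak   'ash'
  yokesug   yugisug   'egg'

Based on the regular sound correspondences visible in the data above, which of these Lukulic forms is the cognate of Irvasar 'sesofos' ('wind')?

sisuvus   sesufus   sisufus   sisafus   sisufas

yokesug ~ yugisug — Irvasar e corresponds to Lukulic i after a consonant, before a consonant other than r, m, n, p, b, f, v.
wofuni ~ wufuni — Irvasar o corresponds to Lukulic u after a consonant, before a labial obstruent.
fisebos ~ fisibus, hamsot ~ hamsut — Irvasar o corresponds to Lukulic u after a consonant, before a consonant other than r, m, n, p, b, f, v.
Applying these to Irvasar 'sesofos':
  sesofos → sisofos   (e→i after a consonant, before a consonant other than r, m, n, p, b, f, v)
  sisofos → sisufos   (o→u after a consonant, before a labial obstruent)
  sisufos → sisufus   (o→u after a consonant, before a consonant other than r, m, n, p, b, f, v)
So the Lukulic cognate is 'sisufus'.

sisufus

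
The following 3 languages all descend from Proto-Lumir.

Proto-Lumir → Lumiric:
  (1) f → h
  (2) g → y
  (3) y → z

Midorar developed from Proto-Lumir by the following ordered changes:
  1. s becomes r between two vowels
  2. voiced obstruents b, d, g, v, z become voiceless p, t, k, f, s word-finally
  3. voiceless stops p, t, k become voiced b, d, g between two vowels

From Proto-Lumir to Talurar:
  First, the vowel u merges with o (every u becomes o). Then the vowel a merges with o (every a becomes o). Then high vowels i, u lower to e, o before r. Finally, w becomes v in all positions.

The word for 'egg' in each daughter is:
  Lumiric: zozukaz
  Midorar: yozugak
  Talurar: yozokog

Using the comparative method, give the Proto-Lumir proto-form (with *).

*yozukag

Position 6: Lumiric has a, Midorar has a, Talurar has o. Lumiric preserves a here (none of its changes turn any other segment into a), so the proto-segment is *a.
Position 4: Lumiric has u, Midorar has u, Talurar has o. Lumiric preserves u here (none of its changes turn any other segment into u), so the proto-segment is *u.
Position 7: Lumiric has z, Midorar has k, Talurar has g. Talurar preserves g here (none of its changes turn any other segment into g), so the proto-segment is *g.
Verify the candidate proto-form against each daughter:
Lumiric: *yozukag
  yozukag (rule 1 does not apply)
  yozukag → yozukay   [unconditioned shift]
  yozukay → zozukaz   [unconditioned shift]
  giving Lumiric zozukaz.
Midorar: start from *yozukag.
  rule 1: no change — yozukag
  rule 2 (final devoicing): yozukag → yozukak
  rule 3 (intervocalic voicing): yozukak → yozugak
  ⇒ Midorar yozugak
Talurar: start from *yozukag.
  rule 1 (vowel merger): yozukag → yozokag
  rule 2 (vowel merger): yozokag → yozokog
  rule 3: no change — yozokog
  rule 4: no change — yozokog
  ⇒ Talurar yozokog
*yozukag is the unique common source.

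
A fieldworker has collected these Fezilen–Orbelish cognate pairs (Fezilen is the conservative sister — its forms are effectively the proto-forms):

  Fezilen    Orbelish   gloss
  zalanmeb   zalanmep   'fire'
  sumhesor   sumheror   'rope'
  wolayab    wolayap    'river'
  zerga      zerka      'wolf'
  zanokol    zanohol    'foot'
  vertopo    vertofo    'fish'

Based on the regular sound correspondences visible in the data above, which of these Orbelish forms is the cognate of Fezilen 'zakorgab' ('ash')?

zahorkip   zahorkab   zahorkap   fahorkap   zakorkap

zahorkap

zanokol ~ zanohol — Fezilen k corresponds to Orbelish h between vowels (before a back vowel).
zerga ~ zerka — Fezilen g corresponds to Orbelish k after a consonant, before a back vowel.
zalanmeb ~ zalanmep, wolayab ~ wolayap — Fezilen b corresponds to Orbelish p word-finally.
Applying these to Fezilen 'zakorgab':
  zakorgab → zahorgab   (k→h between vowels (before a back vowel))
  zahorgab → zahorkab   (g→k after a consonant, before a back vowel)
  zahorkab → zahorkap   (b→p word-finally)
So the Orbelish cognate is 'zahorkap'.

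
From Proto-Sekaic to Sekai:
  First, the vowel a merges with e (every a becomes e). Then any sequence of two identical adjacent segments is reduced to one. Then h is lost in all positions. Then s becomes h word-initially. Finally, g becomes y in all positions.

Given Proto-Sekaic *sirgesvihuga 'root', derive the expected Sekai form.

hiryesviuye

Sekai: start from *sirgesvihuga.
  rule 1 (vowel merger): sirgesvihuga → sirgesvihuge
  rule 2: no change — sirgesvihuge
  rule 3 (h-loss): sirgesvihuge → sirgesviuge
  rule 4 (debuccalisation): sirgesviuge → hirgesviuge
  rule 5 (unconditioned shift): hirgesviuge → hiryesviuye
  ⇒ Sekai hiryesviuye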